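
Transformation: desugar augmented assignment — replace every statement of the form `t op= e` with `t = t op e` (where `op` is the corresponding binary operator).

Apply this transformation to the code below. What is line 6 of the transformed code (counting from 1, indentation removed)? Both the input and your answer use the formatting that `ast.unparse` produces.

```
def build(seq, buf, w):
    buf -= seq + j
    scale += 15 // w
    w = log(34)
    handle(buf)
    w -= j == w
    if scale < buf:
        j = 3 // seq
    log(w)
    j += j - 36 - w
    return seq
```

Transformed code:
def build(seq, buf, w):
    buf = buf - (seq + j)
    scale = scale + 15 // w
    w = log(34)
    handle(buf)
    w = w - (j == w)
    if scale < buf:
        j = 3 // seq
    log(w)
    j = j + (j - 36 - w)
    return seq

w = w - (j == w)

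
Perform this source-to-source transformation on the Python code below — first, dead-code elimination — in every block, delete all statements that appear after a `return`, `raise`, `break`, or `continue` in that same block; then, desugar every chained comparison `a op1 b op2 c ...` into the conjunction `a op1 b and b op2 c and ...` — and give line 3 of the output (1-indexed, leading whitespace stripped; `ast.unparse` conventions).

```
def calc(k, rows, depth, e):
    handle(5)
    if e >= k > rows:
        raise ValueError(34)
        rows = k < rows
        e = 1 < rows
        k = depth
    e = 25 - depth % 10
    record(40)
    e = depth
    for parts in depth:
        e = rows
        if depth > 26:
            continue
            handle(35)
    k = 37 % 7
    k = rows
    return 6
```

if e >= k and k > rows:

Transformed code:
def calc(k, rows, depth, e):
    handle(5)
    if e >= k and k > rows:
        raise ValueError(34)
    e = 25 - depth % 10
    record(40)
    e = depth
    for parts in depth:
        e = rows
        if depth > 26:
            continue
    k = 37 % 7
    k = rows
    return 6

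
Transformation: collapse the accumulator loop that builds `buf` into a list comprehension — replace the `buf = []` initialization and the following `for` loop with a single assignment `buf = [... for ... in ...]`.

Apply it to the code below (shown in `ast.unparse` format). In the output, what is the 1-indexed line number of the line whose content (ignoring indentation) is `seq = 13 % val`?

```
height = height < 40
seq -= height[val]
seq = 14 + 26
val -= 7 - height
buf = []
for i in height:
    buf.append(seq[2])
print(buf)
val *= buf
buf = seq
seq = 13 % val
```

9

Transformed code:
height = height < 40
seq -= height[val]
seq = 14 + 26
val -= 7 - height
buf = [seq[2] for i in height]
print(buf)
val *= buf
buf = seq
seq = 13 % val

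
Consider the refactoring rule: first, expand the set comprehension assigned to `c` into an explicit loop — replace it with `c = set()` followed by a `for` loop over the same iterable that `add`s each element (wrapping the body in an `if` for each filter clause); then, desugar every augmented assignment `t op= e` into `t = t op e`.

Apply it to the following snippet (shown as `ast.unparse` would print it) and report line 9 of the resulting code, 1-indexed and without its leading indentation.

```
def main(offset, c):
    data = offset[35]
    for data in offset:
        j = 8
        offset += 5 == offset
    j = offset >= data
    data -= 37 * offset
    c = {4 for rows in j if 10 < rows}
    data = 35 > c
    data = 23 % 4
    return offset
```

for rows in j:

Transformed code:
def main(offset, c):
    data = offset[35]
    for data in offset:
        j = 8
        offset = offset + (5 == offset)
    j = offset >= data
    data = data - 37 * offset
    c = set()
    for rows in j:
        if 10 < rows:
            c.add(4)
    data = 35 > c
    data = 23 % 4
    return offset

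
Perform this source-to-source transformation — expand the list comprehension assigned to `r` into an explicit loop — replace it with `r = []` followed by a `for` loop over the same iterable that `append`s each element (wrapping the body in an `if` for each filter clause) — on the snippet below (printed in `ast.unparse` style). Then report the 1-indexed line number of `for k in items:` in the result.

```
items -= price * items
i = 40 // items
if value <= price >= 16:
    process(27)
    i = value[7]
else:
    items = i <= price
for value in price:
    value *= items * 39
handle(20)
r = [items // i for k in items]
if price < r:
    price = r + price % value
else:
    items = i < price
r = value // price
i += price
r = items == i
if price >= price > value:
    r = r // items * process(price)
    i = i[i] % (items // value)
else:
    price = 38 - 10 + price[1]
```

12

Transformed code:
items -= price * items
i = 40 // items
if value <= price >= 16:
    process(27)
    i = value[7]
else:
    items = i <= price
for value in price:
    value *= items * 39
handle(20)
r = []
for k in items:
    r.append(items // i)
if price < r:
    price = r + price % value
else:
    items = i < price
r = value // price
i += price
r = items == i
if price >= price > value:
    r = r // items * process(price)
    i = i[i] % (items // value)
else:
    price = 38 - 10 + price[1]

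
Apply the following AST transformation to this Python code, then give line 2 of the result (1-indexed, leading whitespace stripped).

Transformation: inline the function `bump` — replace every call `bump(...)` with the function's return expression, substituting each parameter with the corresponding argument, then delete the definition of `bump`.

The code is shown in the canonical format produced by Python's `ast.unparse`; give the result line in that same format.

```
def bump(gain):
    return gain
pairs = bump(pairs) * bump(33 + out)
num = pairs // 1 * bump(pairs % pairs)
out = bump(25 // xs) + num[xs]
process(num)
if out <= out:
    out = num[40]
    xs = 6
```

num = pairs // 1 * (pairs % pairs)

Transformed code:
pairs = pairs * (33 + out)
num = pairs // 1 * (pairs % pairs)
out = 25 // xs + num[xs]
process(num)
if out <= out:
    out = num[40]
    xs = 6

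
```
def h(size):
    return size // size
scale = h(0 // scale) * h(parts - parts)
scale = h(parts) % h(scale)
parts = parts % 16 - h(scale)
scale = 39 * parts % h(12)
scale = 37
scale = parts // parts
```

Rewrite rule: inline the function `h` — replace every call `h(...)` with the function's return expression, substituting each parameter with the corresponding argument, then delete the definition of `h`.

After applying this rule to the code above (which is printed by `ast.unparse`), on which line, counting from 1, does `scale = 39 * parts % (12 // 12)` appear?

Transformed code:
scale = 0 // scale // (0 // scale) * ((parts - parts) // (parts - parts))
scale = parts // parts % (scale // scale)
parts = parts % 16 - scale // scale
scale = 39 * parts % (12 // 12)
scale = 37
scale = parts // parts

4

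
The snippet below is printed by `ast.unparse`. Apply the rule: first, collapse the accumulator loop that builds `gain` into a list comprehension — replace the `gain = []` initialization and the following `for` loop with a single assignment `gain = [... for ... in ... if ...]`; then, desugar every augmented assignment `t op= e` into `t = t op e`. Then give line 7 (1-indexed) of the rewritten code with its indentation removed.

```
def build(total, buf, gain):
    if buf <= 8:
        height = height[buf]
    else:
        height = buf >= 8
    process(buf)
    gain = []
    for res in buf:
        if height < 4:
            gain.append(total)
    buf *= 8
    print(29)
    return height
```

Transformed code:
def build(total, buf, gain):
    if buf <= 8:
        height = height[buf]
    else:
        height = buf >= 8
    process(buf)
    gain = [total for res in buf if height < 4]
    buf = buf * 8
    print(29)
    return height

gain = [total for res in buf if height < 4]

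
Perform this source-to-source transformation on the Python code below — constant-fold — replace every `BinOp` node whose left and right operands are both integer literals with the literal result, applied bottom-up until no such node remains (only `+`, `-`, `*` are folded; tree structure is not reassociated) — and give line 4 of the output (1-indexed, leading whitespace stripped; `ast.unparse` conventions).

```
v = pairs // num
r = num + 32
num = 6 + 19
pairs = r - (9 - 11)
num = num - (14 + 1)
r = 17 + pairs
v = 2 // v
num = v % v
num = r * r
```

pairs = r - -2

Transformed code:
v = pairs // num
r = num + 32
num = 25
pairs = r - -2
num = num - 15
r = 17 + pairs
v = 2 // v
num = v % v
num = r * r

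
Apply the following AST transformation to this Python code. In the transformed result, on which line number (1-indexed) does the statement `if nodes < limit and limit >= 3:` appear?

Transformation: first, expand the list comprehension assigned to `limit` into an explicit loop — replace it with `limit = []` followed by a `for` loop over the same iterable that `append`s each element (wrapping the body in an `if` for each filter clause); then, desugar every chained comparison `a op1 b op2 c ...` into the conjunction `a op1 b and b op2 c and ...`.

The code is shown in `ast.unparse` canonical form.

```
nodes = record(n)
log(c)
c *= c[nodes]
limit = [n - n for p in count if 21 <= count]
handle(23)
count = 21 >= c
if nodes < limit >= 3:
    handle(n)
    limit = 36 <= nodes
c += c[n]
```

Transformed code:
nodes = record(n)
log(c)
c *= c[nodes]
limit = []
for p in count:
    if 21 <= count:
        limit.append(n - n)
handle(23)
count = 21 >= c
if nodes < limit and limit >= 3:
    handle(n)
    limit = 36 <= nodes
c += c[n]

10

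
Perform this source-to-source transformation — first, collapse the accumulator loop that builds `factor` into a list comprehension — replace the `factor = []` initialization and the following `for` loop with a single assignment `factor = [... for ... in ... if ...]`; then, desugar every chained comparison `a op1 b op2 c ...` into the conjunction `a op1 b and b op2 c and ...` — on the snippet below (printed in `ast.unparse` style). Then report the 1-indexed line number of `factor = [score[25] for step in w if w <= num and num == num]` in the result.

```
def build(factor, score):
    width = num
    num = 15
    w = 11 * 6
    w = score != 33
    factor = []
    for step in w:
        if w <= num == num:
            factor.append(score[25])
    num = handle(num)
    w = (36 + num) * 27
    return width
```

Transformed code:
def build(factor, score):
    width = num
    num = 15
    w = 11 * 6
    w = score != 33
    factor = [score[25] for step in w if w <= num and num == num]
    num = handle(num)
    w = (36 + num) * 27
    return width

6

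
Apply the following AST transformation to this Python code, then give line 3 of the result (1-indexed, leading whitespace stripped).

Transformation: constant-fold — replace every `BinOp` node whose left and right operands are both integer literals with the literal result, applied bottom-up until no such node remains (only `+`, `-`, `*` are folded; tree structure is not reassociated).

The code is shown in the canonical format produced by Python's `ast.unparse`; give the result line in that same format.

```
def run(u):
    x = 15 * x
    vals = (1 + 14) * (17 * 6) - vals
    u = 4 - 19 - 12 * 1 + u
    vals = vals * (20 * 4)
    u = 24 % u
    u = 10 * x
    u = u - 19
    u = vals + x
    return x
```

vals = 1530 - vals

Transformed code:
def run(u):
    x = 15 * x
    vals = 1530 - vals
    u = -27 + u
    vals = vals * 80
    u = 24 % u
    u = 10 * x
    u = u - 19
    u = vals + x
    return x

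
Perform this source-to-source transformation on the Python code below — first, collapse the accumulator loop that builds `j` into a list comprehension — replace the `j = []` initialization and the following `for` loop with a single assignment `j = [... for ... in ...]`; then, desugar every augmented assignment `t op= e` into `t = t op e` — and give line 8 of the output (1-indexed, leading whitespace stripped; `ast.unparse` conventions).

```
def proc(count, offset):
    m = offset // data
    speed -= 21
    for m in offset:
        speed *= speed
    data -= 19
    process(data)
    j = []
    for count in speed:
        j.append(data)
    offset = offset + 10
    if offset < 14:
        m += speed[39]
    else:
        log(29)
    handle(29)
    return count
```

Transformed code:
def proc(count, offset):
    m = offset // data
    speed = speed - 21
    for m in offset:
        speed = speed * speed
    data = data - 19
    process(data)
    j = [data for count in speed]
    offset = offset + 10
    if offset < 14:
        m = m + speed[39]
    else:
        log(29)
    handle(29)
    return count

j = [data for count in speed]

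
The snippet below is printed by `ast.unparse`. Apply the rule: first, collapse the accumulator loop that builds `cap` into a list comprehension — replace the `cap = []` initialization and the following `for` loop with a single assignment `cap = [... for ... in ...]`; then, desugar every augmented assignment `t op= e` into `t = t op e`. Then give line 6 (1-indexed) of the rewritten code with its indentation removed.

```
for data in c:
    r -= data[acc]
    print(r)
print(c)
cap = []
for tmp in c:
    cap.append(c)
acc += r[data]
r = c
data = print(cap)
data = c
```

acc = acc + r[data]

Transformed code:
for data in c:
    r = r - data[acc]
    print(r)
print(c)
cap = [c for tmp in c]
acc = acc + r[data]
r = c
data = print(cap)
data = c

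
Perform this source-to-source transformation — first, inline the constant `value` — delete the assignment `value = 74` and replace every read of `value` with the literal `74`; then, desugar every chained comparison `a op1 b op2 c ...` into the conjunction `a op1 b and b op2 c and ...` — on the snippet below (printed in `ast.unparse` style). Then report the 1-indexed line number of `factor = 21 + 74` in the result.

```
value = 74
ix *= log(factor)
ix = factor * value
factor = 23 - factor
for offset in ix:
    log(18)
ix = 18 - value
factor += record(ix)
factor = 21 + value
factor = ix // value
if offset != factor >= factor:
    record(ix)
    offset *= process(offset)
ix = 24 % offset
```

Transformed code:
ix *= log(factor)
ix = factor * 74
factor = 23 - factor
for offset in ix:
    log(18)
ix = 18 - 74
factor += record(ix)
factor = 21 + 74
factor = ix // 74
if offset != factor and factor >= factor:
    record(ix)
    offset *= process(offset)
ix = 24 % offset

8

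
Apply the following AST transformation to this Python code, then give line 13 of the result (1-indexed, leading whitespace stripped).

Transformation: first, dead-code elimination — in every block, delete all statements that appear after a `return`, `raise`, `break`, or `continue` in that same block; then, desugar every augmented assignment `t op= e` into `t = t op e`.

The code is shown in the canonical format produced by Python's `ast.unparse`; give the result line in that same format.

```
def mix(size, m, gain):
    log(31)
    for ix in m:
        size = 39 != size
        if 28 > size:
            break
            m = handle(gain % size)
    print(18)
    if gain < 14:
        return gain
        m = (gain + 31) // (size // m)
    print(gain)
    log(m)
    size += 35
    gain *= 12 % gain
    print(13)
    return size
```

gain = gain * (12 % gain)

Transformed code:
def mix(size, m, gain):
    log(31)
    for ix in m:
        size = 39 != size
        if 28 > size:
            break
    print(18)
    if gain < 14:
        return gain
    print(gain)
    log(m)
    size = size + 35
    gain = gain * (12 % gain)
    print(13)
    return size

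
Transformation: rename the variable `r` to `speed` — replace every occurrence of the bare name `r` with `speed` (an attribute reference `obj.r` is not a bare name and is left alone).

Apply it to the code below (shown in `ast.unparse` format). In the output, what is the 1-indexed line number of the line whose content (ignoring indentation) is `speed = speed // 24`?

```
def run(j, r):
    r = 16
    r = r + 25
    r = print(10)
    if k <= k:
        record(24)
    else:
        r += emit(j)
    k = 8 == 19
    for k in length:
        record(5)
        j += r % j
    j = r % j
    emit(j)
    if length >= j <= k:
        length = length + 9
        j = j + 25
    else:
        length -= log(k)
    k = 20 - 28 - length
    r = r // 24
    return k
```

21

Transformed code:
def run(j, speed):
    speed = 16
    speed = speed + 25
    speed = print(10)
    if k <= k:
        record(24)
    else:
        speed += emit(j)
    k = 8 == 19
    for k in length:
        record(5)
        j += speed % j
    j = speed % j
    emit(j)
    if length >= j <= k:
        length = length + 9
        j = j + 25
    else:
        length -= log(k)
    k = 20 - 28 - length
    speed = speed // 24
    return k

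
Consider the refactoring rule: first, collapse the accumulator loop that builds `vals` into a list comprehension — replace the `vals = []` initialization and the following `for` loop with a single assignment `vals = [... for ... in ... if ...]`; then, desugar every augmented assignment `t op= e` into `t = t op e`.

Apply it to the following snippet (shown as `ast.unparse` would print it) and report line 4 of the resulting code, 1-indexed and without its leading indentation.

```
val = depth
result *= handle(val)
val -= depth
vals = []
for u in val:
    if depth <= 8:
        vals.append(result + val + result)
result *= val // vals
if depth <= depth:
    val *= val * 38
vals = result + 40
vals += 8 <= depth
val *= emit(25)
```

vals = [result + val + result for u in val if depth <= 8]

Transformed code:
val = depth
result = result * handle(val)
val = val - depth
vals = [result + val + result for u in val if depth <= 8]
result = result * (val // vals)
if depth <= depth:
    val = val * (val * 38)
vals = result + 40
vals = vals + (8 <= depth)
val = val * emit(25)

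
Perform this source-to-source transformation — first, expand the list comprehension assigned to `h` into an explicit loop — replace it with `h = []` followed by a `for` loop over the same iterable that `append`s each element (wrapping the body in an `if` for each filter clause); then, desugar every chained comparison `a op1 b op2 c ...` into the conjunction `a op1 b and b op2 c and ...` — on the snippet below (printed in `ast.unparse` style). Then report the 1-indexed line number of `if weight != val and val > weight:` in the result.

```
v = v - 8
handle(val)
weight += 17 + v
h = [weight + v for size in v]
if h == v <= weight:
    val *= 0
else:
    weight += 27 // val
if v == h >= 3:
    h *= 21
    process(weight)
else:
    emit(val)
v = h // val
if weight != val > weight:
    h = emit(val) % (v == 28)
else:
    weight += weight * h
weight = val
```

17

Transformed code:
v = v - 8
handle(val)
weight += 17 + v
h = []
for size in v:
    h.append(weight + v)
if h == v and v <= weight:
    val *= 0
else:
    weight += 27 // val
if v == h and h >= 3:
    h *= 21
    process(weight)
else:
    emit(val)
v = h // val
if weight != val and val > weight:
    h = emit(val) % (v == 28)
else:
    weight += weight * h
weight = val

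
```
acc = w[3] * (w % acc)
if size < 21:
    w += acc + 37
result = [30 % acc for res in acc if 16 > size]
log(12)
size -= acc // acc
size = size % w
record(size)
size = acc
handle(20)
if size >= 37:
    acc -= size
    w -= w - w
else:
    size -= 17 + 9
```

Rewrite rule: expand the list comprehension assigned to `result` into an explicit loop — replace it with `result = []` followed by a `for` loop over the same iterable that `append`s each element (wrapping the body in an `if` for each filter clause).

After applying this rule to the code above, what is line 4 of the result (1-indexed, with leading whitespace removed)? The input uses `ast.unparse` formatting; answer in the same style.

result = []

Transformed code:
acc = w[3] * (w % acc)
if size < 21:
    w += acc + 37
result = []
for res in acc:
    if 16 > size:
        result.append(30 % acc)
log(12)
size -= acc // acc
size = size % w
record(size)
size = acc
handle(20)
if size >= 37:
    acc -= size
    w -= w - w
else:
    size -= 17 + 9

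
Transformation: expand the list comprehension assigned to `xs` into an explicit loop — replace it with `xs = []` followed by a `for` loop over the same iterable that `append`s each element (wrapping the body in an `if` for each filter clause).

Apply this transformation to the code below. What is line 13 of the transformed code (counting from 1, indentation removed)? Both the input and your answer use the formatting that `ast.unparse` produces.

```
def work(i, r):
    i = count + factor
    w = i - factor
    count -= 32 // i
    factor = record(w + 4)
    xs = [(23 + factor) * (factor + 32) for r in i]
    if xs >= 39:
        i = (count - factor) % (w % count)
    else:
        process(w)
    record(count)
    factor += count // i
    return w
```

record(count)

Transformed code:
def work(i, r):
    i = count + factor
    w = i - factor
    count -= 32 // i
    factor = record(w + 4)
    xs = []
    for r in i:
        xs.append((23 + factor) * (factor + 32))
    if xs >= 39:
        i = (count - factor) % (w % count)
    else:
        process(w)
    record(count)
    factor += count // i
    return w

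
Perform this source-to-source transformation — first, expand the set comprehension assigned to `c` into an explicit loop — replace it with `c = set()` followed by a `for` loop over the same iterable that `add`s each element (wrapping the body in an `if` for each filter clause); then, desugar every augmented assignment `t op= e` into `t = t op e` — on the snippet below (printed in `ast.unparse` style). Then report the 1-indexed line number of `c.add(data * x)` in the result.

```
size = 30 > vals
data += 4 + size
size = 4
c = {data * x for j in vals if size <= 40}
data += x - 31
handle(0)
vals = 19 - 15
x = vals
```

Transformed code:
size = 30 > vals
data = data + (4 + size)
size = 4
c = set()
for j in vals:
    if size <= 40:
        c.add(data * x)
data = data + (x - 31)
handle(0)
vals = 19 - 15
x = vals

7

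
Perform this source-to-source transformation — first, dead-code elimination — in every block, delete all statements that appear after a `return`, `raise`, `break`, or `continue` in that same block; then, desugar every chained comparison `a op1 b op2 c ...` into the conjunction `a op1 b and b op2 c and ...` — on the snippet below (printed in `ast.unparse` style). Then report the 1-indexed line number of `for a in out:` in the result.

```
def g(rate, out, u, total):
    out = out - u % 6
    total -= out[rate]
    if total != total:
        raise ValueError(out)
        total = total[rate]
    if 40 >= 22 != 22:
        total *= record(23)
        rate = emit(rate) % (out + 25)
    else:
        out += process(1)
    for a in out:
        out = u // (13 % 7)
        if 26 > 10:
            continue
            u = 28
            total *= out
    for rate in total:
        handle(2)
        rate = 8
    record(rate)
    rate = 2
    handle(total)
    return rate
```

Transformed code:
def g(rate, out, u, total):
    out = out - u % 6
    total -= out[rate]
    if total != total:
        raise ValueError(out)
    if 40 >= 22 and 22 != 22:
        total *= record(23)
        rate = emit(rate) % (out + 25)
    else:
        out += process(1)
    for a in out:
        out = u // (13 % 7)
        if 26 > 10:
            continue
    for rate in total:
        handle(2)
        rate = 8
    record(rate)
    rate = 2
    handle(total)
    return rate

11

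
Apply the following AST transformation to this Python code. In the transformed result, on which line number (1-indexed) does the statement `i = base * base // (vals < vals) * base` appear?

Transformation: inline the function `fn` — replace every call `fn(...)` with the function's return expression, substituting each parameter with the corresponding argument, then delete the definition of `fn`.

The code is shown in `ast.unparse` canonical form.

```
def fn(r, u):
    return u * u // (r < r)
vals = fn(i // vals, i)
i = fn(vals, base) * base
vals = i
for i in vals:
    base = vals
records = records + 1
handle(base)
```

Transformed code:
vals = i * i // (i // vals < i // vals)
i = base * base // (vals < vals) * base
vals = i
for i in vals:
    base = vals
records = records + 1
handle(base)

2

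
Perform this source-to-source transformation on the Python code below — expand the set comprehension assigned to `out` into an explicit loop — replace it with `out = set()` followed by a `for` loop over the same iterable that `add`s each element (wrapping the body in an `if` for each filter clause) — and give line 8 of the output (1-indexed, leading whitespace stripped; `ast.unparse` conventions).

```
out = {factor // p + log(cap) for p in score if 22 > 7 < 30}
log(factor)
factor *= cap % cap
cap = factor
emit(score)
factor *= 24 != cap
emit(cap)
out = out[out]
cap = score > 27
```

emit(score)

Transformed code:
out = set()
for p in score:
    if 22 > 7 < 30:
        out.add(factor // p + log(cap))
log(factor)
factor *= cap % cap
cap = factor
emit(score)
factor *= 24 != cap
emit(cap)
out = out[out]
cap = score > 27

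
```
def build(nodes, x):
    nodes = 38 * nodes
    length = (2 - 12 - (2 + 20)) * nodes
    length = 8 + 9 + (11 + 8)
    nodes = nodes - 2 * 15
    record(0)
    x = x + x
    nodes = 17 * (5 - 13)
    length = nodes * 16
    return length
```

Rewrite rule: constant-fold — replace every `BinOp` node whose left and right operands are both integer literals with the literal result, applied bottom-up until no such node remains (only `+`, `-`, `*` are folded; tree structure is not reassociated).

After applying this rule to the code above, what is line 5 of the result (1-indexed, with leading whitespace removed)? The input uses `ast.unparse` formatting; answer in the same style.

nodes = nodes - 30

Transformed code:
def build(nodes, x):
    nodes = 38 * nodes
    length = -32 * nodes
    length = 36
    nodes = nodes - 30
    record(0)
    x = x + x
    nodes = -136
    length = nodes * 16
    return length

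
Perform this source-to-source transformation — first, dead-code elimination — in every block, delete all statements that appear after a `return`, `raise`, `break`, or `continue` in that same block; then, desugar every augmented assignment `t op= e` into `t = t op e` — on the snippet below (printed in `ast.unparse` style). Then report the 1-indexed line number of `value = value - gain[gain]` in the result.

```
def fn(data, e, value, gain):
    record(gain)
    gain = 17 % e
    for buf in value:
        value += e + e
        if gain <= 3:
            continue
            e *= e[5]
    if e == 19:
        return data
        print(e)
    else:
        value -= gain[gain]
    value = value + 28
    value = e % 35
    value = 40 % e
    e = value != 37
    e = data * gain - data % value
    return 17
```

Transformed code:
def fn(data, e, value, gain):
    record(gain)
    gain = 17 % e
    for buf in value:
        value = value + (e + e)
        if gain <= 3:
            continue
    if e == 19:
        return data
    else:
        value = value - gain[gain]
    value = value + 28
    value = e % 35
    value = 40 % e
    e = value != 37
    e = data * gain - data % value
    return 17

11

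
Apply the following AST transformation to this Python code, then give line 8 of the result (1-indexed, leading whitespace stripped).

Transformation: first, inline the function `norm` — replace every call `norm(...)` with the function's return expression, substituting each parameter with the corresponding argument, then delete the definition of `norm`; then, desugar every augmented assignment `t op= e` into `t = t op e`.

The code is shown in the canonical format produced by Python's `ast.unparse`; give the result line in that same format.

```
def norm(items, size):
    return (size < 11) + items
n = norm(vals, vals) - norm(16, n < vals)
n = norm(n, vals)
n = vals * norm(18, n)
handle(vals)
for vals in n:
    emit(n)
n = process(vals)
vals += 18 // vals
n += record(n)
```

vals = vals + 18 // vals

Transformed code:
n = (vals < 11) + vals - (((n < vals) < 11) + 16)
n = (vals < 11) + n
n = vals * ((n < 11) + 18)
handle(vals)
for vals in n:
    emit(n)
n = process(vals)
vals = vals + 18 // vals
n = n + record(n)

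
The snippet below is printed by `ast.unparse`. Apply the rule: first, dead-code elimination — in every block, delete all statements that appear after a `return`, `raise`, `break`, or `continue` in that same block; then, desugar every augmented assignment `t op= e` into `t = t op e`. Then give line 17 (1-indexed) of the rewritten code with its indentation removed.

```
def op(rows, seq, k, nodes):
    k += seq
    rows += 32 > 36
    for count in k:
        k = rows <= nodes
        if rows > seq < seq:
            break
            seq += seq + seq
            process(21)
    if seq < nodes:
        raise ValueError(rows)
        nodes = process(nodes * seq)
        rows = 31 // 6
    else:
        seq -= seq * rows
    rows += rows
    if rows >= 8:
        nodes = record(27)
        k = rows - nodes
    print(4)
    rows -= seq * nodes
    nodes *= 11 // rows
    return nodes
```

rows = rows - seq * nodes

Transformed code:
def op(rows, seq, k, nodes):
    k = k + seq
    rows = rows + (32 > 36)
    for count in k:
        k = rows <= nodes
        if rows > seq < seq:
            break
    if seq < nodes:
        raise ValueError(rows)
    else:
        seq = seq - seq * rows
    rows = rows + rows
    if rows >= 8:
        nodes = record(27)
        k = rows - nodes
    print(4)
    rows = rows - seq * nodes
    nodes = nodes * (11 // rows)
    return nodes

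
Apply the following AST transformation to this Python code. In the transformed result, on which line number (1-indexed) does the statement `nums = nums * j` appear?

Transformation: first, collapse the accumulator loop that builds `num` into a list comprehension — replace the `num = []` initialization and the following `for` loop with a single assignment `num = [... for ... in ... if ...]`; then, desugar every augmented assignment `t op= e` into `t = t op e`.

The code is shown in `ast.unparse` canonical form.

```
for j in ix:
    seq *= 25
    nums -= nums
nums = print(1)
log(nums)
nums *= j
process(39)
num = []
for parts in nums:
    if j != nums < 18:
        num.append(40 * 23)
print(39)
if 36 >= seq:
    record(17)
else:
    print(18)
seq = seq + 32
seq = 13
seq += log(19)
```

6

Transformed code:
for j in ix:
    seq = seq * 25
    nums = nums - nums
nums = print(1)
log(nums)
nums = nums * j
process(39)
num = [40 * 23 for parts in nums if j != nums < 18]
print(39)
if 36 >= seq:
    record(17)
else:
    print(18)
seq = seq + 32
seq = 13
seq = seq + log(19)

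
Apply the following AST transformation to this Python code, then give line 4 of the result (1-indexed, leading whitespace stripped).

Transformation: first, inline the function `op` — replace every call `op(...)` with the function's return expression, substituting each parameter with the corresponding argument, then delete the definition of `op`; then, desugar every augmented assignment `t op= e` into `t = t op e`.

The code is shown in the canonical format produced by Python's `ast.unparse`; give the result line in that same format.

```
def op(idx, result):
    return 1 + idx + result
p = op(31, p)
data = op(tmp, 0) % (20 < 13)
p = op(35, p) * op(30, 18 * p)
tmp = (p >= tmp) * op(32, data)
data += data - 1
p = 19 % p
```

Transformed code:
p = 1 + 31 + p
data = (1 + tmp + 0) % (20 < 13)
p = (1 + 35 + p) * (1 + 30 + 18 * p)
tmp = (p >= tmp) * (1 + 32 + data)
data = data + (data - 1)
p = 19 % p

tmp = (p >= tmp) * (1 + 32 + data)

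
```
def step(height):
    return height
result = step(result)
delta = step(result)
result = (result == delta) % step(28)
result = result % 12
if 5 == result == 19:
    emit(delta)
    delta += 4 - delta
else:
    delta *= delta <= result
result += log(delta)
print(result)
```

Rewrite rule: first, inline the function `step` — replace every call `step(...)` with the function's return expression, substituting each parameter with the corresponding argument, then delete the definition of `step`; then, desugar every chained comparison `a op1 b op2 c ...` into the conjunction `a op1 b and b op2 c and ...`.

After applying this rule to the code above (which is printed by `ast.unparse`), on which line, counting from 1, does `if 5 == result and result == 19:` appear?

5

Transformed code:
result = result
delta = result
result = (result == delta) % 28
result = result % 12
if 5 == result and result == 19:
    emit(delta)
    delta += 4 - delta
else:
    delta *= delta <= result
result += log(delta)
print(result)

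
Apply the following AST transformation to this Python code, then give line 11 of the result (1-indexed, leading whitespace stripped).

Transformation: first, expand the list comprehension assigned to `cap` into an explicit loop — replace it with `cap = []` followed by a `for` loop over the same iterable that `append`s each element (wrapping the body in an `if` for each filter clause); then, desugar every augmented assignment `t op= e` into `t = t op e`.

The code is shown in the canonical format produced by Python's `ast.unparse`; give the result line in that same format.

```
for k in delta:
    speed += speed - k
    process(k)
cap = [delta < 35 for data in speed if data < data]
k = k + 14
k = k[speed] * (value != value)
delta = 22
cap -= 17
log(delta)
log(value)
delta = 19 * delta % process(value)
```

Transformed code:
for k in delta:
    speed = speed + (speed - k)
    process(k)
cap = []
for data in speed:
    if data < data:
        cap.append(delta < 35)
k = k + 14
k = k[speed] * (value != value)
delta = 22
cap = cap - 17
log(delta)
log(value)
delta = 19 * delta % process(value)

cap = cap - 17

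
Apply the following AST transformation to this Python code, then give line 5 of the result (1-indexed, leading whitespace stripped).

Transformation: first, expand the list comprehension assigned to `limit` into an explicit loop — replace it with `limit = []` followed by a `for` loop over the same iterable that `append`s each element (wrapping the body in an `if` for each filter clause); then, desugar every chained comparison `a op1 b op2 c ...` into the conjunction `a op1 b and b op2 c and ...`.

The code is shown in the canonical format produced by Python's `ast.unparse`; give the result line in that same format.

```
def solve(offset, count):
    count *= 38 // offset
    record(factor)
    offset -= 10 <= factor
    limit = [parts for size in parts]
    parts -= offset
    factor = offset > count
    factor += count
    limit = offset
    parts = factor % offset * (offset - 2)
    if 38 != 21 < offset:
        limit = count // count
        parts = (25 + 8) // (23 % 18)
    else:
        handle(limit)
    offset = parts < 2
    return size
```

limit = []

Transformed code:
def solve(offset, count):
    count *= 38 // offset
    record(factor)
    offset -= 10 <= factor
    limit = []
    for size in parts:
        limit.append(parts)
    parts -= offset
    factor = offset > count
    factor += count
    limit = offset
    parts = factor % offset * (offset - 2)
    if 38 != 21 and 21 < offset:
        limit = count // count
        parts = (25 + 8) // (23 % 18)
    else:
        handle(limit)
    offset = parts < 2
    return size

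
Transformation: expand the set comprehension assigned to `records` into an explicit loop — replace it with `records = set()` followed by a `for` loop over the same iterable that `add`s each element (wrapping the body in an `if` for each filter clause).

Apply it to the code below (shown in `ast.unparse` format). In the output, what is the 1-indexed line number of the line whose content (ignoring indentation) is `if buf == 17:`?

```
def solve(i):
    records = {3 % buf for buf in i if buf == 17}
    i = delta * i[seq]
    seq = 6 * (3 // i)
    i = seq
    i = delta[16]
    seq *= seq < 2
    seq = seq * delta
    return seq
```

4

Transformed code:
def solve(i):
    records = set()
    for buf in i:
        if buf == 17:
            records.add(3 % buf)
    i = delta * i[seq]
    seq = 6 * (3 // i)
    i = seq
    i = delta[16]
    seq *= seq < 2
    seq = seq * delta
    return seq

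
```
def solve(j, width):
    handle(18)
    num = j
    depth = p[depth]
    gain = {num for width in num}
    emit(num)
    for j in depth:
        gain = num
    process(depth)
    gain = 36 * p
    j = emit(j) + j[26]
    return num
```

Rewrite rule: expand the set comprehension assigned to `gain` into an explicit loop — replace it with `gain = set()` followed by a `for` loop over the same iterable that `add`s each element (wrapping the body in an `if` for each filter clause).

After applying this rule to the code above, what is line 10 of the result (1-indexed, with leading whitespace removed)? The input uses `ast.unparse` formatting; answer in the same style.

gain = num

Transformed code:
def solve(j, width):
    handle(18)
    num = j
    depth = p[depth]
    gain = set()
    for width in num:
        gain.add(num)
    emit(num)
    for j in depth:
        gain = num
    process(depth)
    gain = 36 * p
    j = emit(j) + j[26]
    return num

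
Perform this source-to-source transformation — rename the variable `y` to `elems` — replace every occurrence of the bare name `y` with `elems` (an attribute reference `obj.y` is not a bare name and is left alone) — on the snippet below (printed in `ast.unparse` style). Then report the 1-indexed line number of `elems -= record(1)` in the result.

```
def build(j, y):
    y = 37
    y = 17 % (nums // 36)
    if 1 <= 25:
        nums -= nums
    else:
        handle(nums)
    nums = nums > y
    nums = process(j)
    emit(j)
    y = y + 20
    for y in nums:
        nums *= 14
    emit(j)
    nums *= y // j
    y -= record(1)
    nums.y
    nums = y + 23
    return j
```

Transformed code:
def build(j, elems):
    elems = 37
    elems = 17 % (nums // 36)
    if 1 <= 25:
        nums -= nums
    else:
        handle(nums)
    nums = nums > elems
    nums = process(j)
    emit(j)
    elems = elems + 20
    for elems in nums:
        nums *= 14
    emit(j)
    nums *= elems // j
    elems -= record(1)
    nums.y
    nums = elems + 23
    return j

16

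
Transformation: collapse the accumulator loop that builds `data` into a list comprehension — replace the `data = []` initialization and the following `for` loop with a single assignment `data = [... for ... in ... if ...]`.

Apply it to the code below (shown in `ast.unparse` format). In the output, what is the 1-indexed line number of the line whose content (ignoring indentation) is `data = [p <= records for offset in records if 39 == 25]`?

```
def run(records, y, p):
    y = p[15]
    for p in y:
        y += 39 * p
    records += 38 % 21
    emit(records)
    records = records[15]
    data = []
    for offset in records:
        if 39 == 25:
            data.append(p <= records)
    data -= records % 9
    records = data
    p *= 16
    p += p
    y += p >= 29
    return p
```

Transformed code:
def run(records, y, p):
    y = p[15]
    for p in y:
        y += 39 * p
    records += 38 % 21
    emit(records)
    records = records[15]
    data = [p <= records for offset in records if 39 == 25]
    data -= records % 9
    records = data
    p *= 16
    p += p
    y += p >= 29
    return p

8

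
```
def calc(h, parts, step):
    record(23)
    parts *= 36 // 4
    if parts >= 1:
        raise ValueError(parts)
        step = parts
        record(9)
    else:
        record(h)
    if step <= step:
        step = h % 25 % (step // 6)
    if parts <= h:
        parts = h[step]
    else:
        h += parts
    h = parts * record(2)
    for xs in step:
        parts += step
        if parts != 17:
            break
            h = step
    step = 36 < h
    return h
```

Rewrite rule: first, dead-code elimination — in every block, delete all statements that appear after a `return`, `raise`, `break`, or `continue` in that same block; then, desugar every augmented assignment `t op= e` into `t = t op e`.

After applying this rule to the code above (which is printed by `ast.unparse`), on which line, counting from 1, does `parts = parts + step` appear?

Transformed code:
def calc(h, parts, step):
    record(23)
    parts = parts * (36 // 4)
    if parts >= 1:
        raise ValueError(parts)
    else:
        record(h)
    if step <= step:
        step = h % 25 % (step // 6)
    if parts <= h:
        parts = h[step]
    else:
        h = h + parts
    h = parts * record(2)
    for xs in step:
        parts = parts + step
        if parts != 17:
            break
    step = 36 < h
    return h

16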